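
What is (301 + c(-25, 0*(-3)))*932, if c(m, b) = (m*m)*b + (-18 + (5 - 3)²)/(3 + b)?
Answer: 828548/3 ≈ 2.7618e+5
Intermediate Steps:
c(m, b) = -14/(3 + b) + b*m² (c(m, b) = m²*b + (-18 + 2²)/(3 + b) = b*m² + (-18 + 4)/(3 + b) = b*m² - 14/(3 + b) = -14/(3 + b) + b*m²)
(301 + c(-25, 0*(-3)))*932 = (301 + (-14 + (0*(-3))²*(-25)² + 3*(0*(-3))*(-25)²)/(3 + 0*(-3)))*932 = (301 + (-14 + 0²*625 + 3*0*625)/(3 + 0))*932 = (301 + (-14 + 0*625 + 0)/3)*932 = (301 + (-14 + 0 + 0)/3)*932 = (301 + (⅓)*(-14))*932 = (301 - 14/3)*932 = (889/3)*932 = 828548/3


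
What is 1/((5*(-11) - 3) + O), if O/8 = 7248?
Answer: 1/57926 ≈ 1.7263e-5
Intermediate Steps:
O = 57984 (O = 8*7248 = 57984)
1/((5*(-11) - 3) + O) = 1/((5*(-11) - 3) + 57984) = 1/((-55 - 3) + 57984) = 1/(-58 + 57984) = 1/57926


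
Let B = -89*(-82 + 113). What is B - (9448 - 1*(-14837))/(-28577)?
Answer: -78819658/28577 ≈ -2758.1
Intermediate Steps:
B = -2759 (B = -89*31 = -2759)
B - (9448 - 1*(-14837))/(-28577) = -2759 - (9448 - 1*(-14837))/(-28577) = -2759 - (9448 + 14837)*(-1)/28577 = -2759 - 24285*(-1)/28577 = -2759 - 1*(-24285/28577) = -2759 + 24285/28577 = -78819658/28577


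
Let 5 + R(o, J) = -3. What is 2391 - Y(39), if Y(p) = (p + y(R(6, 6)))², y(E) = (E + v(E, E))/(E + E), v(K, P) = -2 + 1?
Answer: 211407/256 ≈ 825.81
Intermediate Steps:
v(K, P) = -1
R(o, J) = -8 (R(o, J) = -5 - 3 = -8)
y(E) = (-1 + E)/(2*E) (y(E) = (E - 1)/(E + E) = (-1 + E)/((2*E)) = (-1 + E)*(1/(2*E)) = (-1 + E)/(2*E))
Y(p) = (9/16 + p)² (Y(p) = (p + (½)*(-1 - 8)/(-8))² = (p + (½)*(-⅛)*(-9))² = (p + 9/16)² = (9/16 + p)²)
2391 - Y(39) = 2391 - (9 + 16*39)²/256 = 2391 - (9 + 624)²/256 = 2391 - 633²/256 = 2391 - 400689/256 = 211407/256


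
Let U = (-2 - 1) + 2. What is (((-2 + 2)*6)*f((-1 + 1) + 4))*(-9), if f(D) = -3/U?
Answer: 0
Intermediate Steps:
U = -1 (U = -3 + 2 = -1)
f(D) = 3 (f(D) = -3/(-1) = -3*(-1) = 3)
(((-2 + 2)*6)*f((-1 + 1) + 4))*(-9) = (((-2 + 2)*6)*3)*(-9) = ((0*6)*3)*(-9) = (0*3)*(-9) = 0*(-9) = 0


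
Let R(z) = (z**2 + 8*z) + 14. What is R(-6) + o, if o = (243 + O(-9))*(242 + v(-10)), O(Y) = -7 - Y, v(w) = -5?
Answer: 58067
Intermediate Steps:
R(z) = 14 + z**2 + 8*z
o = 58065 (o = (243 + (-7 - 1*(-9)))*(242 - 5) = (243 + (-7 + 9))*237 = (243 + 2)*237 = 245*237 = 58065)
R(-6) + o = (14 + (-6)**2 + 8*(-6)) + 58065 = (14 + 36 - 48) + 58065 = 2 + 58065 = 58067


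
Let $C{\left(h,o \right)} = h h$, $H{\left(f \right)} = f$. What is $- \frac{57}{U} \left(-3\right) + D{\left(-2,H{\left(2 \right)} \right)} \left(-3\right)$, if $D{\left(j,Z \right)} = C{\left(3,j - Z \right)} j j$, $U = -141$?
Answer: $- \frac{5133}{47} \approx -109.21$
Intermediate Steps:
$C{\left(h,o \right)} = h^{2}$
$D{\left(j,Z \right)} = 9 j^{2}$ ($D{\left(j,Z \right)} = 3^{2} j j = 9 j j = 9 j^{2}$)
$- \frac{57}{U} \left(-3\right) + D{\left(-2,H{\left(2 \right)} \right)} \left(-3\right) = - \frac{57}{-141} \left(-3\right) + 9 \left(-2\right)^{2} \left(-3\right) = \left(-57\right) \left(- \frac{1}{141}\right) \left(-3\right) + 9 \cdot 4 \left(-3\right) = \frac{19}{47} \left(-3\right) + 36 \left(-3\right) = - \frac{57}{47} - 108 = - \frac{5133}{47}$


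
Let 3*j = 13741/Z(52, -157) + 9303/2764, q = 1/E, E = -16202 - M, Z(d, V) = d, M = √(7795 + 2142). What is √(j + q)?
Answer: √(24843762959424 + 1533377370*√9937)/(4146*√(16202 + √9937)) ≈ 9.4449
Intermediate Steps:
M = √9937 ≈ 99.684
E = -16202 - √9937 ≈ -16302.
q = 1/(-16202 - √9937) ≈ -6.1343e-5
j = 369845/4146 (j = (13741/52 + 9303/2764)/3 = (13741*(1/52) + 9303*(1/2764))/3 = (1057/4 + 9303/2764)/3 = (⅓)*(369845/1382) = 369845/4146 ≈ 89.205)
√(j + q) = √(369845/4146 + (-16202/262494867 + √9937/262494867)) = √(32360782304041/362767906194 + √9937/262494867)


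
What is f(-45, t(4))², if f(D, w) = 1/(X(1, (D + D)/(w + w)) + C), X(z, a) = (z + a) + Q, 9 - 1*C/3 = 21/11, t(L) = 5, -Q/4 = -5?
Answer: 121/133956 ≈ 0.00090328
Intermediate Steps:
Q = 20 (Q = -4*(-5) = 20)
C = 234/11 (C = 27 - 63/11 = 234/11 ≈ 21.273)
X(z, a) = 20 + a + z (X(z, a) = (z + a) + 20 = (a + z) + 20 = 20 + a + z)
f(D, w) = 1/(465/11 + D/w) (f(D, w) = 1/((20 + (D + D)/(w + w) + 1) + 234/11) = 1/((20 + (2*D)/((2*w)) + 1) + 234/11) = 1/((20 + (2*D)*(1/(2*w)) + 1) + 234/11) = 1/((20 + D/w + 1) + 234/11) = 1/((21 + D/w) + 234/11) = 1/(465/11 + D/w))
f(-45, t(4))² = (11*5/(11*(-45) + 465*5))² = (11*5/(-495 + 2325))² = (11*5/1830)² = (11*5*(1/1830))² = (11/366)² = 121/133956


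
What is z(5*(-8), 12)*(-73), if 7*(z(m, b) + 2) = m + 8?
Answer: 3358/7 ≈ 479.71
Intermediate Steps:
z(m, b) = -6/7 + m/7 (z(m, b) = -2 + (m + 8)/7 = -2 + (8 + m)/7 = -2 + (8/7 + m/7) = -6/7 + m/7)
z(5*(-8), 12)*(-73) = (-6/7 + (5*(-8))/7)*(-73) = (-6/7 + (⅐)*(-40))*(-73) = (-6/7 - 40/7)*(-73) = -46/7*(-73) = 3358/7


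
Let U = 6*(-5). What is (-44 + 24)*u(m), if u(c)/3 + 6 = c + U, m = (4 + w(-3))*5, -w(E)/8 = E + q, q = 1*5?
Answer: 5760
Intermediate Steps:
q = 5
U = -30
w(E) = -40 - 8*E (w(E) = -8*(E + 5) = -8*(5 + E) = -40 - 8*E)
m = -60 (m = (4 + (-40 - 8*(-3)))*5 = (4 + (-40 + 24))*5 = (4 - 16)*5 = -12*5 = -60)
u(c) = -108 + 3*c (u(c) = -18 + 3*(c - 30) = -18 + 3*(-30 + c) = -18 + (-90 + 3*c) = -108 + 3*c)
(-44 + 24)*u(m) = (-44 + 24)*(-108 + 3*(-60)) = -20*(-108 - 180) = -20*(-288) = 5760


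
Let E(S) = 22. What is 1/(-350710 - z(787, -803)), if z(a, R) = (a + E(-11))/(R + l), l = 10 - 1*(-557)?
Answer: -236/82766751 ≈ -2.8514e-6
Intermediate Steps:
l = 567 (l = 10 + 557 = 567)
z(a, R) = (22 + a)/(567 + R) (z(a, R) = (a + 22)/(R + 567) = (22 + a)/(567 + R))
1/(-350710 - z(787, -803)) = 1/(-350710 - (22 + 787)/(567 - 803)) = 1/(-350710 - 809/(-236)) = 1/(-350710 - (-1)*809/236) = 1/(-350710 - 1*(-809/236)) = 1/(-350710 + 809/236) = 1/(-82766751/236) = -236/82766751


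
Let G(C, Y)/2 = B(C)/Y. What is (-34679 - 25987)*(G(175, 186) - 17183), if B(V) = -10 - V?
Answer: 32318881288/31 ≈ 1.0425e+9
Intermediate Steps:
G(C, Y) = 2*(-10 - C)/Y (G(C, Y) = 2*((-10 - C)/Y) = 2*(-10 - C)/Y)
(-34679 - 25987)*(G(175, 186) - 17183) = (-34679 - 25987)*(2*(-10 - 1*175)/186 - 17183) = -60666*(2*(1/186)*(-10 - 175) - 17183) = -60666*(2*(1/186)*(-185) - 17183) = -60666*(-185/93 - 17183) = -60666*(-1598204/93) = 32318881288/31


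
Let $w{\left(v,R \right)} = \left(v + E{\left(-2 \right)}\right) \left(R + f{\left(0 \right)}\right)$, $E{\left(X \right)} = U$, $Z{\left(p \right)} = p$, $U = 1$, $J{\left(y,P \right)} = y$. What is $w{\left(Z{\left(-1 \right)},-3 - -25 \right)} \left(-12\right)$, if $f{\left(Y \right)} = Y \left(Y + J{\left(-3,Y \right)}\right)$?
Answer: $0$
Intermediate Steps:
$f{\left(Y \right)} = Y \left(-3 + Y\right)$ ($f{\left(Y \right)} = Y \left(Y - 3\right) = Y \left(-3 + Y\right)$)
$E{\left(X \right)} = 1$
$w{\left(v,R \right)} = R \left(1 + v\right)$ ($w{\left(v,R \right)} = \left(v + 1\right) \left(R + 0 \left(-3 + 0\right)\right) = \left(1 + v\right) \left(R + 0 \left(-3\right)\right) = \left(1 + v\right) \left(R + 0\right) = \left(1 + v\right) R = R \left(1 + v\right)$)
$w{\left(Z{\left(-1 \right)},-3 - -25 \right)} \left(-12\right) = \left(-3 - -25\right) \left(1 - 1\right) \left(-12\right) = \left(-3 + 25\right) 0 \left(-12\right) = 22 \cdot 0 \left(-12\right) = 0 \left(-12\right) = 0$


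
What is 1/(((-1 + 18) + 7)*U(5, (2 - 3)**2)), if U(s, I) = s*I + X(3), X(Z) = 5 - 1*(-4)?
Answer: 1/336 ≈ 0.0029762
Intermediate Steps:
X(Z) = 9 (X(Z) = 5 + 4 = 9)
U(s, I) = 9 + I*s (U(s, I) = s*I + 9 = I*s + 9 = 9 + I*s)
1/(((-1 + 18) + 7)*U(5, (2 - 3)**2)) = 1/(((-1 + 18) + 7)*(9 + (2 - 3)**2*5)) = 1/((17 + 7)*(9 + (-1)**2*5)) = 1/(24*(9 + 1*5)) = 1/(24*(9 + 5)) = 1/(24*14) = 1/336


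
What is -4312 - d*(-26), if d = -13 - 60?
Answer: -6210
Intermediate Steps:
d = -73
-4312 - d*(-26) = -4312 - (-73)*(-26) = -4312 - 1*1898 = -4312 - 1898 = -6210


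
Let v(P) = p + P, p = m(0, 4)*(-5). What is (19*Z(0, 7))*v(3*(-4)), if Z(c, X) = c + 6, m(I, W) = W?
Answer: -3648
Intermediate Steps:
Z(c, X) = 6 + c
p = -20 (p = 4*(-5) = -20)
v(P) = -20 + P
(19*Z(0, 7))*v(3*(-4)) = (19*(6 + 0))*(-20 + 3*(-4)) = (19*6)*(-20 - 12) = 114*(-32) = -3648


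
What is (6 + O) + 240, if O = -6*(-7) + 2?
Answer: 290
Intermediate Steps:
O = 44 (O = 42 + 2 = 44)
(6 + O) + 240 = (6 + 44) + 240 = 50 + 240 = 290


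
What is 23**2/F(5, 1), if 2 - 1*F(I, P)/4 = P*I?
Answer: -529/12 ≈ -44.083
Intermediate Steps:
F(I, P) = 8 - 4*I*P (F(I, P) = 8 - 4*P*I = 8 - 4*I*P)
23**2/F(5, 1) = 23**2/(8 - 4*5*1) = 529/(8 - 20) = 529/(-12) = 529*(-1/12) = -529/12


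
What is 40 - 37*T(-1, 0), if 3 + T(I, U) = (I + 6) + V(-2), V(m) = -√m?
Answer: -34 + 37*I*√2 ≈ -34.0 + 52.326*I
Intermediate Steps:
T(I, U) = 3 + I - I*√2 (T(I, U) = -3 + ((I + 6) - √(-2)) = -3 + ((6 + I) - I*√2) = -3 + (6 + I - I*√2) = 3 + I - I*√2)
40 - 37*T(-1, 0) = 40 - 37*(3 - 1 - I*√2) = 40 - 37*(2 - I*√2) = 40 + (-74 + 37*I*√2) = -34 + 37*I*√2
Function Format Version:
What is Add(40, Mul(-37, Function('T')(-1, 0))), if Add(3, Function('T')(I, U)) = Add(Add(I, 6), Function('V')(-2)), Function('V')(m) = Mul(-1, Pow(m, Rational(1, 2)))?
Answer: Add(-34, Mul(37, I, Pow(2, Rational(1, 2)))) ≈ Add(-34.000, Mul(52.326, I))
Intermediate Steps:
Function('T')(I, U) = Add(3, I, Mul(-1, I, Pow(2, Rational(1, 2)))) (Function('T')(I, U) = Add(-3, Add(Add(I, 6), Mul(-1, Pow(-2, Rational(1, 2))))) = Add(-3, Add(Add(6, I), Mul(-1, Mul(I, Pow(2, Rational(1, 2)))))) = Add(-3, Add(Add(6, I), Mul(-1, I, Pow(2, Rational(1, 2))))) = Add(-3, Add(6, I, Mul(-1, I, Pow(2, Rational(1, 2))))) = Add(3, I, Mul(-1, I, Pow(2, Rational(1, 2)))))
Add(40, Mul(-37, Function('T')(-1, 0))) = Add(40, Mul(-37, Add(3, -1, Mul(-1, I, Pow(2, Rational(1, 2)))))) = Add(40, Mul(-37, Add(2, Mul(-1, I, Pow(2, Rational(1, 2)))))) = Add(40, Add(-74, Mul(37, I, Pow(2, Rational(1, 2))))) = Add(-34, Mul(37, I, Pow(2, Rational(1, 2))))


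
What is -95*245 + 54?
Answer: -23221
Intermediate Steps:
-95*245 + 54 = -23275 + 54 = -23221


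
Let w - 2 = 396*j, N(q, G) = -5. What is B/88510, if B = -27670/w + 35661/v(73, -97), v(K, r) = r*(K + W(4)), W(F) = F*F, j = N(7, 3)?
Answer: 42084413/377850827435 ≈ 0.00011138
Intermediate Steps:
j = -5
W(F) = F**2
v(K, r) = r*(16 + K) (v(K, r) = r*(K + 4**2) = r*(K + 16) = r*(16 + K))
w = -1978 (w = 2 + 396*(-5) = 2 - 1980 = -1978)
B = 84168826/8538037 (B = -27670/(-1978) + 35661/((-97*(16 + 73))) = -27670*(-1/1978) + 35661/((-97*89)) = 13835/989 + 35661/(-8633) = 13835/989 + 35661*(-1/8633) = 13835/989 - 35661/8633 = 84168826/8538037 ≈ 9.8581)
B/88510 = (84168826/8538037)/88510 = (84168826/8538037)*(1/88510) = 42084413/377850827435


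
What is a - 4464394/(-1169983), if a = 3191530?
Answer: 3734040308384/1169983 ≈ 3.1915e+6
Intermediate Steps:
a - 4464394/(-1169983) = 3191530 - 4464394/(-1169983) = 3191530 - 4464394*(-1/1169983) = 3191530 + 4464394/1169983 = 3734040308384/1169983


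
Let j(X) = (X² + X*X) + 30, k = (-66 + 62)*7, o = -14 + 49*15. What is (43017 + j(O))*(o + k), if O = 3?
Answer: 29844045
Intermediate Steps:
o = 721 (o = -14 + 735 = 721)
k = -28 (k = -4*7 = -28)
j(X) = 30 + 2*X² (j(X) = (X² + X²) + 30 = 2*X² + 30 = 30 + 2*X²)
(43017 + j(O))*(o + k) = (43017 + (30 + 2*3²))*(721 - 28) = (43017 + (30 + 2*9))*693 = (43017 + (30 + 18))*693 = (43017 + 48)*693 = 43065*693 = 29844045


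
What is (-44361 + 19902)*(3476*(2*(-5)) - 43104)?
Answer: 1904475576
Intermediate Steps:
(-44361 + 19902)*(3476*(2*(-5)) - 43104) = -24459*(3476*(-10) - 43104) = -24459*(-34760 - 43104) = -24459*(-77864) = 1904475576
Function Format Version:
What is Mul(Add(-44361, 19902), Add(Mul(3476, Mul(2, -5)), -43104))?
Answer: 1904475576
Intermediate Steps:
Mul(Add(-44361, 19902), Add(Mul(3476, Mul(2, -5)), -43104)) = Mul(-24459, Add(Mul(3476, -10), -43104)) = Mul(-24459, Add(-34760, -43104)) = Mul(-24459, -77864) = 1904475576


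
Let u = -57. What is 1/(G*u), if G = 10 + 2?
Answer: -1/684 ≈ -0.0014620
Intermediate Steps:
G = 12
1/(G*u) = 1/(12*(-57)) = 1/(-684) = -1/684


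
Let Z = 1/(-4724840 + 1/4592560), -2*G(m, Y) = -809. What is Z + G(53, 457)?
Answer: 17554580943847671/43398222380798 ≈ 404.50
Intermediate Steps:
G(m, Y) = 809/2 (G(m, Y) = -½*(-809) = 809/2)
Z = -4592560/21699111190399 (Z = 1/(-4724840 + 1/4592560) = 1/(-21699111190399/4592560) = -4592560/21699111190399 ≈ -2.1165e-7)
Z + G(53, 457) = -4592560/21699111190399 + 809/2 = 17554580943847671/43398222380798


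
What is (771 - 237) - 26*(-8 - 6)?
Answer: 898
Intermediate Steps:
(771 - 237) - 26*(-8 - 6) = 534 - 26*(-14) = 534 + 364 = 898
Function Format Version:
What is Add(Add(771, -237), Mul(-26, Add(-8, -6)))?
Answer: 898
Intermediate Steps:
Add(Add(771, -237), Mul(-26, Add(-8, -6))) = Add(534, Mul(-26, -14)) = Add(534, 364) = 898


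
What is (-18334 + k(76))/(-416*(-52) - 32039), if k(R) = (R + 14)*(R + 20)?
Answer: 9694/10407 ≈ 0.93149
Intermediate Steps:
k(R) = (14 + R)*(20 + R)
(-18334 + k(76))/(-416*(-52) - 32039) = (-18334 + (280 + 76**2 + 34*76))/(-416*(-52) - 32039) = (-18334 + (280 + 5776 + 2584))/(21632 - 32039) = (-18334 + 8640)/(-10407) = -9694*(-1/10407) = 9694/10407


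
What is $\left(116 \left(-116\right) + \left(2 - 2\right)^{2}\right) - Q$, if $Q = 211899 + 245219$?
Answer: $-470574$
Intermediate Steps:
$Q = 457118$
$\left(116 \left(-116\right) + \left(2 - 2\right)^{2}\right) - Q = \left(116 \left(-116\right) + \left(2 - 2\right)^{2}\right) - 457118 = \left(-13456 + 0^{2}\right) - 457118 = \left(-13456 + 0\right) - 457118 = -13456 - 457118 = -470574$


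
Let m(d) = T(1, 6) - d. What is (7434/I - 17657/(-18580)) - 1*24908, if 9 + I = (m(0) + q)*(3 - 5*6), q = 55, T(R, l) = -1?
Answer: -75447343309/3028540 ≈ -24912.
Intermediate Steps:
m(d) = -1 - d
I = -1467 (I = -9 + ((-1 - 1*0) + 55)*(3 - 5*6) = -9 + ((-1 + 0) + 55)*(3 - 30) = -9 + (-1 + 55)*(-27) = -9 + 54*(-27) = -9 - 1458 = -1467)
(7434/I - 17657/(-18580)) - 1*24908 = (7434/(-1467) - 17657/(-18580)) - 1*24908 = (7434*(-1/1467) - 17657*(-1/18580)) - 24908 = (-826/163 + 17657/18580) - 24908 = -12468989/3028540 - 24908 = -75447343309/3028540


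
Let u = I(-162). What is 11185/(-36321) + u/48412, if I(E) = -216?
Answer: -137333389/439593063 ≈ -0.31241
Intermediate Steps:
u = -216
11185/(-36321) + u/48412 = 11185/(-36321) - 216/48412 = 11185*(-1/36321) - 216*1/48412 = -11185/36321 - 54/12103 = -137333389/439593063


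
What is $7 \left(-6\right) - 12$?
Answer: $-54$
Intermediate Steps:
$7 \left(-6\right) - 12 = -42 - 12 = -54$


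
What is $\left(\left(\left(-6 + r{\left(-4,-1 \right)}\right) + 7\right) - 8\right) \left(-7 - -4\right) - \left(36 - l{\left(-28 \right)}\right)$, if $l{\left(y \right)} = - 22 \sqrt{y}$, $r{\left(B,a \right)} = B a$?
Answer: $-27 - 44 i \sqrt{7} \approx -27.0 - 116.41 i$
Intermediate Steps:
$\left(\left(\left(-6 + r{\left(-4,-1 \right)}\right) + 7\right) - 8\right) \left(-7 - -4\right) - \left(36 - l{\left(-28 \right)}\right) = \left(\left(\left(-6 - -4\right) + 7\right) - 8\right) \left(-7 - -4\right) - \left(36 - - 22 \sqrt{-28}\right) = \left(\left(\left(-6 + 4\right) + 7\right) - 8\right) \left(-7 + 4\right) - \left(36 - - 22 \cdot 2 i \sqrt{7}\right) = \left(\left(-2 + 7\right) - 8\right) \left(-3\right) - \left(36 - - 44 i \sqrt{7}\right) = \left(5 - 8\right) \left(-3\right) - \left(36 + 44 i \sqrt{7}\right) = \left(-3\right) \left(-3\right) - \left(36 + 44 i \sqrt{7}\right) = 9 - \left(36 + 44 i \sqrt{7}\right) = -27 - 44 i \sqrt{7}$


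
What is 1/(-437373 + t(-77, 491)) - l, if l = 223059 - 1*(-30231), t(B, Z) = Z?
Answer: -110657841781/436882 ≈ -2.5329e+5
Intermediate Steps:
l = 253290 (l = 223059 + 30231 = 253290)
1/(-437373 + t(-77, 491)) - l = 1/(-437373 + 491) - 1*253290 = 1/(-436882) - 253290 = -1/436882 - 253290 = -110657841781/436882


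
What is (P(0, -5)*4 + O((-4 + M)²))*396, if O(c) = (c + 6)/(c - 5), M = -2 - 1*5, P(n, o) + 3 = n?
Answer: -125235/29 ≈ -4318.4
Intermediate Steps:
P(n, o) = -3 + n
M = -7 (M = -2 - 5 = -7)
O(c) = (6 + c)/(-5 + c)
(P(0, -5)*4 + O((-4 + M)²))*396 = ((-3 + 0)*4 + (6 + (-4 - 7)²)/(-5 + (-4 - 7)²))*396 = (-3*4 + (6 + (-11)²)/(-5 + (-11)²))*396 = (-12 + (6 + 121)/(-5 + 121))*396 = (-12 + 127/116)*396 = -1265/116*396 = -125235/29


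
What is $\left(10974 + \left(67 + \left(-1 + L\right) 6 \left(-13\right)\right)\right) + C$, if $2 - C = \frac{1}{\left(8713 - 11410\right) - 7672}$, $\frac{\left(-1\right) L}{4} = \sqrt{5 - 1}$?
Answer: $\frac{121783906}{10369} \approx 11745.0$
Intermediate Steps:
$L = -8$ ($L = - 4 \sqrt{5 - 1} = - 4 \sqrt{4} = \left(-4\right) 2 = -8$)
$C = \frac{20739}{10369}$ ($C = 2 - \frac{1}{\left(8713 - 11410\right) - 7672} = 2 - \frac{1}{-2697 - 7672} = 2 - \frac{1}{-10369} = 2 - - \frac{1}{10369} = 2 + \frac{1}{10369} = \frac{20739}{10369} \approx 2.0001$)
$\left(10974 + \left(67 + \left(-1 + L\right) 6 \left(-13\right)\right)\right) + C = \left(10974 + \left(67 + \left(-1 - 8\right) 6 \left(-13\right)\right)\right) + \frac{20739}{10369} = \left(10974 + \left(67 + \left(-9\right) 6 \left(-13\right)\right)\right) + \frac{20739}{10369} = \left(10974 + \left(67 - -702\right)\right) + \frac{20739}{10369} = \left(10974 + \left(67 + 702\right)\right) + \frac{20739}{10369} = \left(10974 + 769\right) + \frac{20739}{10369} = 11743 + \frac{20739}{10369} = \frac{121783906}{10369}$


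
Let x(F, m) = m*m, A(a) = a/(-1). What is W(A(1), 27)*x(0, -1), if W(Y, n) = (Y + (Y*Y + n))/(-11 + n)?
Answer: 27/16 ≈ 1.6875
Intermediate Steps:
A(a) = -a (A(a) = a*(-1) = -a)
x(F, m) = m²
W(Y, n) = (Y + n + Y²)/(-11 + n) (W(Y, n) = (Y + (Y² + n))/(-11 + n) = (Y + (n + Y²))/(-11 + n) = (Y + n + Y²)/(-11 + n))
W(A(1), 27)*x(0, -1) = ((-1*1 + 27 + (-1*1)²)/(-11 + 27))*(-1)² = ((-1 + 27 + (-1)²)/16)*1 = ((-1 + 27 + 1)/16)*1 = ((1/16)*27)*1 = (27/16)*1 = 27/16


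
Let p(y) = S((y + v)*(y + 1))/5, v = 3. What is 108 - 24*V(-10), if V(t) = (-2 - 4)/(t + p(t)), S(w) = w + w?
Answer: 2232/19 ≈ 117.47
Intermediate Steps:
S(w) = 2*w
p(y) = 2*(1 + y)*(3 + y)/5 (p(y) = (2*((y + 3)*(y + 1)))/5 = (2*((3 + y)*(1 + y)))*(⅕) = (2*((1 + y)*(3 + y)))*(⅕) = (2*(1 + y)*(3 + y))*(⅕) = 2*(1 + y)*(3 + y)/5)
V(t) = -6/(6/5 + 2*t²/5 + 13*t/5) (V(t) = (-2 - 4)/(t + (6/5 + 2*t²/5 + 8*t/5)) = -6/(6/5 + 2*t²/5 + 13*t/5))
108 - 24*V(-10) = 108 - (-720)/(6 + 2*(-10)² + 13*(-10)) = 108 - (-720)/(6 + 2*100 - 130) = 108 - (-720)/(6 + 200 - 130) = 108 - (-720)/76 = 108 - 24*(-15/38) = 108 + 180/19 = 2232/19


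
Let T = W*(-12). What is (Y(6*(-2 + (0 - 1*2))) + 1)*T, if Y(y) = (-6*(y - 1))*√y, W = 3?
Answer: -36 - 10800*I*√6 ≈ -36.0 - 26455.0*I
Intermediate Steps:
Y(y) = √y*(6 - 6*y) (Y(y) = (-6*(-1 + y))*√y = (6 - 6*y)*√y = √y*(6 - 6*y))
T = -36 (T = 3*(-12) = -36)
(Y(6*(-2 + (0 - 1*2))) + 1)*T = (6*√(6*(-2 + (0 - 1*2)))*(1 - 6*(-2 + (0 - 1*2))) + 1)*(-36) = (6*√(6*(-2 + (0 - 2)))*(1 - 6*(-2 + (0 - 2))) + 1)*(-36) = (6*√(6*(-2 - 2))*(1 - 6*(-2 - 2)) + 1)*(-36) = (6*√(6*(-4))*(1 - 6*(-4)) + 1)*(-36) = (6*√(-24)*(1 - 1*(-24)) + 1)*(-36) = (6*(2*I*√6)*(1 + 24) + 1)*(-36) = (6*(2*I*√6)*25 + 1)*(-36) = (300*I*√6 + 1)*(-36) = (1 + 300*I*√6)*(-36) = -36 - 10800*I*√6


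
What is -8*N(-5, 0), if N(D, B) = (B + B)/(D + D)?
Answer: 0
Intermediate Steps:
N(D, B) = B/D (N(D, B) = (2*B)/((2*D)) = (2*B)*(1/(2*D)) = B/D)
-8*N(-5, 0) = -0/(-5) = -0*(-1)/5 = -8*0 = 0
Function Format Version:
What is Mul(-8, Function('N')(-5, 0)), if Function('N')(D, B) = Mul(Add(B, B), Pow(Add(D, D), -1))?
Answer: 0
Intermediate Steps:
Function('N')(D, B) = Mul(B, Pow(D, -1)) (Function('N')(D, B) = Mul(Mul(2, B), Pow(Mul(2, D), -1)) = Mul(Mul(2, B), Mul(Rational(1, 2), Pow(D, -1))) = Mul(B, Pow(D, -1)))
Mul(-8, Function('N')(-5, 0)) = Mul(-8, Mul(0, Pow(-5, -1))) = Mul(-8, Mul(0, Rational(-1, 5))) = Mul(-8, 0) = 0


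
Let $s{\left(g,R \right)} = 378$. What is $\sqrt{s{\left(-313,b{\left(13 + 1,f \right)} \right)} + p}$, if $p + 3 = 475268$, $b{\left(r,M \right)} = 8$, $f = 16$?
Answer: $7 \sqrt{9707} \approx 689.67$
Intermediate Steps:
$p = 475265$ ($p = -3 + 475268 = 475265$)
$\sqrt{s{\left(-313,b{\left(13 + 1,f \right)} \right)} + p} = \sqrt{378 + 475265} = \sqrt{475643} = 7 \sqrt{9707}$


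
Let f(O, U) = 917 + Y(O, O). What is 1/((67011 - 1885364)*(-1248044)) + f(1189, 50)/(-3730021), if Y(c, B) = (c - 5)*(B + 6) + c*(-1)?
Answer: -3210289541669849435/8464852034289942172 ≈ -0.37925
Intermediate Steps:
Y(c, B) = -c + (-5 + c)*(6 + B) (Y(c, B) = (-5 + c)*(6 + B) - c = -c + (-5 + c)*(6 + B))
f(O, U) = 887 + O² (f(O, U) = 917 + (-30 - 5*O + 5*O + O*O) = 917 + (-30 - 5*O + 5*O + O²) = 917 + (-30 + O²) = 887 + O²)
1/((67011 - 1885364)*(-1248044)) + f(1189, 50)/(-3730021) = 1/((67011 - 1885364)*(-1248044)) + (887 + 1189²)/(-3730021) = -1/1248044/(-1818353) + (887 + 1413721)*(-1/3730021) = -1/1818353*(-1/1248044) + 1414608*(-1/3730021) = 1/2269384551532 - 1414608/3730021 = -3210289541669849435/8464852034289942172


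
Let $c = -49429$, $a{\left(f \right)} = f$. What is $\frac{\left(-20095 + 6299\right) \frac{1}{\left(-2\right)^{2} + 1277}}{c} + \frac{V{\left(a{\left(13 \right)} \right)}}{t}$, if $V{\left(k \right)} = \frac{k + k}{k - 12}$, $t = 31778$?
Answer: $\frac{1042345781}{1006068425061} \approx 0.0010361$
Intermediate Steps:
$V{\left(k \right)} = \frac{2 k}{-12 + k}$
$\frac{\left(-20095 + 6299\right) \frac{1}{\left(-2\right)^{2} + 1277}}{c} + \frac{V{\left(a{\left(13 \right)} \right)}}{t} = \frac{\left(-20095 + 6299\right) \frac{1}{\left(-2\right)^{2} + 1277}}{-49429} + \frac{2 \cdot 13 \frac{1}{-12 + 13}}{31778} = - \frac{13796}{4 + 1277} \left(- \frac{1}{49429}\right) + 2 \cdot 13 \cdot 1^{-1} \cdot \frac{1}{31778} = - \frac{13796}{1281} \left(- \frac{1}{49429}\right) + 2 \cdot 13 \cdot 1 \cdot \frac{1}{31778} = \left(-13796\right) \frac{1}{1281} \left(- \frac{1}{49429}\right) + 26 \cdot \frac{1}{31778} = \left(- \frac{13796}{1281}\right) \left(- \frac{1}{49429}\right) + \frac{13}{15889} = \frac{13796}{63318549} + \frac{13}{15889} = \frac{1042345781}{1006068425061}$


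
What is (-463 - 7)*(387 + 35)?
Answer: -198340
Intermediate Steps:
(-463 - 7)*(387 + 35) = -470*422 = -198340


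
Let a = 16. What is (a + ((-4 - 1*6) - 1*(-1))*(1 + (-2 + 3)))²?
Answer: 4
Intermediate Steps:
(a + ((-4 - 1*6) - 1*(-1))*(1 + (-2 + 3)))² = (16 + ((-4 - 1*6) - 1*(-1))*(1 + (-2 + 3)))² = (16 + ((-4 - 6) + 1)*(1 + 1))² = (16 + (-10 + 1)*2)² = (16 - 9*2)² = (16 - 18)² = (-2)² = 4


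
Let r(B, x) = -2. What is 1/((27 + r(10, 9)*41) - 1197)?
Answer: -1/1252 ≈ -0.00079872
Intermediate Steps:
1/((27 + r(10, 9)*41) - 1197) = 1/((27 - 2*41) - 1197) = 1/((27 - 82) - 1197) = 1/(-55 - 1197) = 1/(-1252) = -1/1252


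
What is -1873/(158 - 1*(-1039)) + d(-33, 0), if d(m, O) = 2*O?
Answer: -1873/1197 ≈ -1.5647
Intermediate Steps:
-1873/(158 - 1*(-1039)) + d(-33, 0) = -1873/(158 - 1*(-1039)) + 2*0 = -1873/(158 + 1039) + 0 = -1873/1197 + 0 = -1873/1197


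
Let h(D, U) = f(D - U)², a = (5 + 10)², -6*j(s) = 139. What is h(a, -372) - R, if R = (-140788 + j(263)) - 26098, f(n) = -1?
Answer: 1001461/6 ≈ 1.6691e+5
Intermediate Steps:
j(s) = -139/6 (j(s) = -⅙*139 = -139/6)
a = 225 (a = 15² = 225)
h(D, U) = 1 (h(D, U) = (-1)² = 1)
R = -1001455/6 (R = (-140788 - 139/6) - 26098 = -844867/6 - 26098 = -1001455/6 ≈ -1.6691e+5)
h(a, -372) - R = 1 - 1*(-1001455/6) = 1 + 1001455/6 = 1001461/6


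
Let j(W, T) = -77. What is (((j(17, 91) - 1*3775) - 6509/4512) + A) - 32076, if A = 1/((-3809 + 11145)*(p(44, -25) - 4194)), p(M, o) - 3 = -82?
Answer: -635216541863509/17679554592 ≈ -35929.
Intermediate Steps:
p(M, o) = -79 (p(M, o) = 3 - 82 = -79)
A = -1/31346728 (A = 1/((-3809 + 11145)*(-79 - 4194)) = 1/(7336*(-4273)) = 1/(-31346728) = -1/31346728 ≈ -3.1901e-8)
(((j(17, 91) - 1*3775) - 6509/4512) + A) - 32076 = (((-77 - 1*3775) - 6509/4512) - 1/31346728) - 32076 = (((-77 - 3775) - 6509*1/4512) - 1/31346728) - 32076 = ((-3852 - 6509/4512) - 1/31346728) - 32076 = (-17386733/4512 - 1/31346728) - 32076 = -68127148770517/17679554592 - 32076 = -635216541863509/17679554592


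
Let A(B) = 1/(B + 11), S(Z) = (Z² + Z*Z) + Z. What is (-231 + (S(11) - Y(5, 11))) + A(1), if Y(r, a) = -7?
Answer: 349/12 ≈ 29.083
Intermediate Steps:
S(Z) = Z + 2*Z² (S(Z) = (Z² + Z²) + Z = 2*Z² + Z = Z + 2*Z²)
A(B) = 1/(11 + B)
(-231 + (S(11) - Y(5, 11))) + A(1) = (-231 + (11*(1 + 2*11) - 1*(-7))) + 1/(11 + 1) = (-231 + (11*(1 + 22) + 7)) + 1/12 = (-231 + (11*23 + 7)) + 1/12 = (-231 + (253 + 7)) + 1/12 = (-231 + 260) + 1/12 = 29 + 1/12 = 349/12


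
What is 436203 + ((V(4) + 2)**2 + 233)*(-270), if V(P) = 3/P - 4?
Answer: 2982969/8 ≈ 3.7287e+5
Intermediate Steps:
V(P) = -4 + 3/P
436203 + ((V(4) + 2)**2 + 233)*(-270) = 436203 + (((-4 + 3/4) + 2)**2 + 233)*(-270) = 436203 + ((-13/4 + 2)**2 + 233)*(-270) = 436203 + ((-5/4)**2 + 233)*(-270) = 436203 + (25/16 + 233)*(-270) = 436203 + (3753/16)*(-270) = 436203 - 506655/8 = 2982969/8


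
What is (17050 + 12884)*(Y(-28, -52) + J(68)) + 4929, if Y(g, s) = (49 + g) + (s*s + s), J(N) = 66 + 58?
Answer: 83730327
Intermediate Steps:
J(N) = 124
Y(g, s) = 49 + g + s + s² (Y(g, s) = (49 + g) + (s² + s) = (49 + g) + (s + s²) = 49 + g + s + s²)
(17050 + 12884)*(Y(-28, -52) + J(68)) + 4929 = (17050 + 12884)*((49 - 28 - 52 + (-52)²) + 124) + 4929 = 29934*((49 - 28 - 52 + 2704) + 124) + 4929 = 29934*(2673 + 124) + 4929 = 29934*2797 + 4929 = 83725398 + 4929 = 83730327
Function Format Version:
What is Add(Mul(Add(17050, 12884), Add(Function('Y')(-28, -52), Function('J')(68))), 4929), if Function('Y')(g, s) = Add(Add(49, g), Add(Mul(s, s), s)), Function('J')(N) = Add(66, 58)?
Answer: 83730327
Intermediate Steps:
Function('J')(N) = 124
Function('Y')(g, s) = Add(49, g, s, Pow(s, 2)) (Function('Y')(g, s) = Add(Add(49, g), Add(Pow(s, 2), s)) = Add(Add(49, g), Add(s, Pow(s, 2))) = Add(49, g, s, Pow(s, 2)))
Add(Mul(Add(17050, 12884), Add(Function('Y')(-28, -52), Function('J')(68))), 4929) = Add(Mul(Add(17050, 12884), Add(Add(49, -28, -52, Pow(-52, 2)), 124)), 4929) = Add(Mul(29934, Add(Add(49, -28, -52, 2704), 124)), 4929) = Add(Mul(29934, Add(2673, 124)), 4929) = Add(Mul(29934, 2797), 4929) = Add(83725398, 4929) = 83730327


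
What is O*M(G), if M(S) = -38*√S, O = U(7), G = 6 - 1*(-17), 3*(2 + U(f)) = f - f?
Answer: 76*√23 ≈ 364.48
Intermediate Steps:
U(f) = -2 (U(f) = -2 + (f - f)/3 = -2 + (⅓)*0 = -2 + 0 = -2)
G = 23 (G = 6 + 17 = 23)
O = -2
O*M(G) = -(-76)*√23 = 76*√23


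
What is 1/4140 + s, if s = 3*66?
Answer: 819721/4140 ≈ 198.00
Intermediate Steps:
s = 198
1/4140 + s = 1/4140 + 198 = 819721/4140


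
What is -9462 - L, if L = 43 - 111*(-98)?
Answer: -20383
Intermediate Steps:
L = 10921 (L = 43 + 10878 = 10921)
-9462 - L = -9462 - 1*10921 = -9462 - 10921 = -20383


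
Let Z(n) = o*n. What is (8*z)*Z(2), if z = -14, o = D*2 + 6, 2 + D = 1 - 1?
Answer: -448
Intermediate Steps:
D = -2 (D = -2 + (1 - 1) = -2 + 0 = -2)
o = 2 (o = -2*2 + 6 = -4 + 6 = 2)
Z(n) = 2*n
(8*z)*Z(2) = (8*(-14))*(2*2) = -112*4 = -448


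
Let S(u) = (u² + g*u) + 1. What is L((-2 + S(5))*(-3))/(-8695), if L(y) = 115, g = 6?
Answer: -23/1739 ≈ -0.013226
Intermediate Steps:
S(u) = 1 + u² + 6*u (S(u) = (u² + 6*u) + 1 = 1 + u² + 6*u)
L((-2 + S(5))*(-3))/(-8695) = 115/(-8695) = 115*(-1/8695) = -23/1739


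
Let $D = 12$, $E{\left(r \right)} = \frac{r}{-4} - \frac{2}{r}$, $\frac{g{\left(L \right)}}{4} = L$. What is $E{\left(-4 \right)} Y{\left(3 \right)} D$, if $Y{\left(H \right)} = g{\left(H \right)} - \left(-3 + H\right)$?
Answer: $216$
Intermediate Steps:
$g{\left(L \right)} = 4 L$
$E{\left(r \right)} = - \frac{2}{r} - \frac{r}{4}$ ($E{\left(r \right)} = r \left(- \frac{1}{4}\right) - \frac{2}{r} = - \frac{r}{4} - \frac{2}{r} = - \frac{2}{r} - \frac{r}{4}$)
$Y{\left(H \right)} = 3 + 3 H$ ($Y{\left(H \right)} = 4 H - \left(-3 + H\right) = 3 + 3 H$)
$E{\left(-4 \right)} Y{\left(3 \right)} D = \left(- \frac{2}{-4} - -1\right) \left(3 + 3 \cdot 3\right) 12 = \left(\left(-2\right) \left(- \frac{1}{4}\right) + 1\right) \left(3 + 9\right) 12 = \left(\frac{1}{2} + 1\right) 12 \cdot 12 = \frac{3}{2} \cdot 12 \cdot 12 = 18 \cdot 12 = 216$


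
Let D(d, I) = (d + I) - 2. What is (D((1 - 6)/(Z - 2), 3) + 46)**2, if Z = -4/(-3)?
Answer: 11881/4 ≈ 2970.3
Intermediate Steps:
Z = 4/3 (Z = -4*(-1/3) = 4/3 ≈ 1.3333)
D(d, I) = -2 + I + d (D(d, I) = (I + d) - 2 = -2 + I + d)
(D((1 - 6)/(Z - 2), 3) + 46)**2 = ((-2 + 3 + (1 - 6)/(4/3 - 2)) + 46)**2 = ((-2 + 3 - 5/(-2/3)) + 46)**2 = ((-2 + 3 - 5*(-3/2)) + 46)**2 = ((-2 + 3 + 15/2) + 46)**2 = (17/2 + 46)**2 = (109/2)**2 = 11881/4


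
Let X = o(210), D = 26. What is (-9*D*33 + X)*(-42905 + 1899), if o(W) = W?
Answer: 308037072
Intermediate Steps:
X = 210
(-9*D*33 + X)*(-42905 + 1899) = (-9*26*33 + 210)*(-42905 + 1899) = (-234*33 + 210)*(-41006) = (-7722 + 210)*(-41006) = -7512*(-41006) = 308037072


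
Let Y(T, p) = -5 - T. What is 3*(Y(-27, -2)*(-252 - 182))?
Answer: -28644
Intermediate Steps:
3*(Y(-27, -2)*(-252 - 182)) = 3*((-5 - 1*(-27))*(-252 - 182)) = 3*((-5 + 27)*(-434)) = 3*(22*(-434)) = 3*(-9548) = -28644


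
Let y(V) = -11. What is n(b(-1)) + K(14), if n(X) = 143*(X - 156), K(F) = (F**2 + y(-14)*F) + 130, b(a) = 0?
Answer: -22136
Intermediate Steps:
K(F) = 130 + F**2 - 11*F (K(F) = (F**2 - 11*F) + 130 = 130 + F**2 - 11*F)
n(X) = -22308 + 143*X (n(X) = 143*(-156 + X) = -22308 + 143*X)
n(b(-1)) + K(14) = (-22308 + 143*0) + (130 + 14**2 - 11*14) = (-22308 + 0) + (130 + 196 - 154) = -22308 + 172 = -22136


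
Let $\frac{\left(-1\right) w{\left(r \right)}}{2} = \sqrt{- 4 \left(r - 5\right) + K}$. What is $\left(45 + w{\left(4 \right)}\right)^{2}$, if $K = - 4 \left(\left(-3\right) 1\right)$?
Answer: $1369$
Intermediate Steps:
$K = 12$ ($K = \left(-4\right) \left(-3\right) = 12$)
$w{\left(r \right)} = - 2 \sqrt{32 - 4 r}$ ($w{\left(r \right)} = - 2 \sqrt{- 4 \left(r - 5\right) + 12} = - 2 \sqrt{- 4 \left(-5 + r\right) + 12} = - 2 \sqrt{\left(20 - 4 r\right) + 12} = - 2 \sqrt{32 - 4 r}$)
$\left(45 + w{\left(4 \right)}\right)^{2} = \left(45 - 4 \sqrt{8 - 4}\right)^{2} = \left(45 - 4 \sqrt{4}\right)^{2} = \left(45 - 8\right)^{2} = 37^{2} = 1369$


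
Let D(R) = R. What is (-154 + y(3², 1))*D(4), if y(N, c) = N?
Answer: -580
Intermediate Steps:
(-154 + y(3², 1))*D(4) = (-154 + 3²)*4 = (-154 + 9)*4 = -145*4 = -580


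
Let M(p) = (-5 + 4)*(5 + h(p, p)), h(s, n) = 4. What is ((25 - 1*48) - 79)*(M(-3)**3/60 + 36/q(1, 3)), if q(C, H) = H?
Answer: 153/10 ≈ 15.300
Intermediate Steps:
M(p) = -9 (M(p) = (-5 + 4)*(5 + 4) = -1*9 = -9)
((25 - 1*48) - 79)*(M(-3)**3/60 + 36/q(1, 3)) = ((25 - 1*48) - 79)*((-9)**3/60 + 36/3) = ((25 - 48) - 79)*(-729*1/60 + 36*(1/3)) = (-23 - 79)*(-243/20 + 12) = -102*(-3/20) = 153/10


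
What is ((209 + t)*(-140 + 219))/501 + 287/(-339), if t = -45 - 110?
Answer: 434129/56613 ≈ 7.6684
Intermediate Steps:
t = -155
((209 + t)*(-140 + 219))/501 + 287/(-339) = ((209 - 155)*(-140 + 219))/501 + 287/(-339) = (54*79)*(1/501) + 287*(-1/339) = 4266*(1/501) - 287/339 = 1422/167 - 287/339 = 434129/56613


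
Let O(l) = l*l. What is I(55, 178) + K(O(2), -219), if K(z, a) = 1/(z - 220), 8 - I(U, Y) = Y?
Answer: -36721/216 ≈ -170.00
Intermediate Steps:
O(l) = l²
I(U, Y) = 8 - Y
K(z, a) = 1/(-220 + z)
I(55, 178) + K(O(2), -219) = (8 - 1*178) + 1/(-220 + 2²) = (8 - 178) + 1/(-220 + 4) = -170 + 1/(-216) = -170 - 1/216 = -36721/216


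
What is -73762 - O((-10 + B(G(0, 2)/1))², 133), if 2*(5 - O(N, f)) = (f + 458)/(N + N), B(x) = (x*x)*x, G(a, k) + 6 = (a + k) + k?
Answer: -31867147/432 ≈ -73767.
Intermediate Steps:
G(a, k) = -6 + a + 2*k (G(a, k) = -6 + ((a + k) + k) = -6 + (a + 2*k) = -6 + a + 2*k)
B(x) = x³ (B(x) = x²*x = x³)
O(N, f) = 5 - (458 + f)/(4*N) (O(N, f) = 5 - (f + 458)/(2*(N + N)) = 5 - (458 + f)/(2*(2*N)) = 5 - (458 + f)*1/(2*N)/2 = 5 - (458 + f)/(4*N))
-73762 - O((-10 + B(G(0, 2)/1))², 133) = -73762 - (-458 - 1*133 + 20*(-10 + ((-6 + 0 + 2*2)/1)³)²)/(4*((-10 + ((-6 + 0 + 2*2)/1)³)²)) = -73762 - (-458 - 133 + 20*(-10 + ((-6 + 0 + 4)*1)³)²)/(4*((-10 + ((-6 + 0 + 4)*1)³)²)) = -73762 - (-458 - 133 + 20*(-10 + (-2*1)³)²)/(4*((-10 + (-2*1)³)²)) = -73762 - (-458 - 133 + 20*(-10 + (-2)³)²)/(4*((-10 + (-2)³)²)) = -73762 - (-458 - 133 + 20*(-10 - 8)²)/(4*((-10 - 8)²)) = -73762 - (-458 - 133 + 20*(-18)²)/(4*((-18)²)) = -73762 - (-458 - 133 + 20*324)/(4*324) = -73762 - (-458 - 133 + 6480)/(4*324) = -73762 - 5889/(4*324) = -73762 - 1*1963/432 = -73762 - 1963/432 = -31867147/432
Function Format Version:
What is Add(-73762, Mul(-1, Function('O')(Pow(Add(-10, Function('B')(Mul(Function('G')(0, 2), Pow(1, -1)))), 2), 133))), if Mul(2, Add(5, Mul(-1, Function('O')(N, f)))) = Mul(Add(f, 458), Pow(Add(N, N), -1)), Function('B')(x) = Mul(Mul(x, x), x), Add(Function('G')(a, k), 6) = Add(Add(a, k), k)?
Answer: Rational(-31867147, 432) ≈ -73767.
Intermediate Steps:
Function('G')(a, k) = Add(-6, a, Mul(2, k)) (Function('G')(a, k) = Add(-6, Add(Add(a, k), k)) = Add(-6, Add(a, Mul(2, k))) = Add(-6, a, Mul(2, k)))
Function('B')(x) = Pow(x, 3) (Function('B')(x) = Mul(Pow(x, 2), x) = Pow(x, 3))
Function('O')(N, f) = Add(5, Mul(Rational(-1, 4), Pow(N, -1), Add(458, f))) (Function('O')(N, f) = Add(5, Mul(Rational(-1, 2), Mul(Add(f, 458), Pow(Add(N, N), -1)))) = Add(5, Mul(Rational(-1, 2), Mul(Add(458, f), Pow(Mul(2, N), -1)))) = Add(5, Mul(Rational(-1, 2), Mul(Add(458, f), Mul(Rational(1, 2), Pow(N, -1))))) = Add(5, Mul(Rational(-1, 2), Mul(Rational(1, 2), Pow(N, -1), Add(458, f)))) = Add(5, Mul(Rational(-1, 4), Pow(N, -1), Add(458, f))))
Add(-73762, Mul(-1, Function('O')(Pow(Add(-10, Function('B')(Mul(Function('G')(0, 2), Pow(1, -1)))), 2), 133))) = Add(-73762, Mul(-1, Mul(Rational(1, 4), Pow(Pow(Add(-10, Pow(Mul(Add(-6, 0, Mul(2, 2)), Pow(1, -1)), 3)), 2), -1), Add(-458, Mul(-1, 133), Mul(20, Pow(Add(-10, Pow(Mul(Add(-6, 0, Mul(2, 2)), Pow(1, -1)), 3)), 2)))))) = Add(-73762, Mul(-1, Mul(Rational(1, 4), Pow(Pow(Add(-10, Pow(Mul(Add(-6, 0, 4), 1), 3)), 2), -1), Add(-458, -133, Mul(20, Pow(Add(-10, Pow(Mul(Add(-6, 0, 4), 1), 3)), 2)))))) = Add(-73762, Mul(-1, Mul(Rational(1, 4), Pow(Pow(Add(-10, Pow(Mul(-2, 1), 3)), 2), -1), Add(-458, -133, Mul(20, Pow(Add(-10, Pow(Mul(-2, 1), 3)), 2)))))) = Add(-73762, Mul(-1, Mul(Rational(1, 4), Pow(Pow(Add(-10, Pow(-2, 3)), 2), -1), Add(-458, -133, Mul(20, Pow(Add(-10, Pow(-2, 3)), 2)))))) = Add(-73762, Mul(-1, Mul(Rational(1, 4), Pow(Pow(Add(-10, -8), 2), -1), Add(-458, -133, Mul(20, Pow(Add(-10, -8), 2)))))) = Add(-73762, Mul(-1, Mul(Rational(1, 4), Pow(Pow(-18, 2), -1), Add(-458, -133, Mul(20, Pow(-18, 2)))))) = Add(-73762, Mul(-1, Mul(Rational(1, 4), Pow(324, -1), Add(-458, -133, Mul(20, 324))))) = Add(-73762, Mul(-1, Mul(Rational(1, 4), Rational(1, 324), Add(-458, -133, 6480)))) = Add(-73762, Mul(-1, Mul(Rational(1, 4), Rational(1, 324), 5889))) = Add(-73762, Mul(-1, Rational(1963, 432))) = Add(-73762, Rational(-1963, 432)) = Rational(-31867147, 432)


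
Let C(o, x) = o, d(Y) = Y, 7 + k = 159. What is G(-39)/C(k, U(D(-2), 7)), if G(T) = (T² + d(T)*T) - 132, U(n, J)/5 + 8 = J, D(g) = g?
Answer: 1455/76 ≈ 19.145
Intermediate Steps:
k = 152 (k = -7 + 159 = 152)
U(n, J) = -40 + 5*J
G(T) = -132 + 2*T² (G(T) = (T² + T*T) - 132 = (T² + T²) - 132 = 2*T² - 132 = -132 + 2*T²)
G(-39)/C(k, U(D(-2), 7)) = (-132 + 2*(-39)²)/152 = (-132 + 2*1521)*(1/152) = (-132 + 3042)*(1/152) = 2910*(1/152) = 1455/76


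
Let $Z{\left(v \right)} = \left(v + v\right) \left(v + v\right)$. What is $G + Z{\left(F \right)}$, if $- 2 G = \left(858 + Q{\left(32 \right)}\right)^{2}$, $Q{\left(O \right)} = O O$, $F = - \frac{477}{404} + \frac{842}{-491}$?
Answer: $- \frac{17420745703336663}{9837069124} \approx -1.7709 \cdot 10^{6}$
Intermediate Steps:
$F = - \frac{574375}{198364}$ ($F = \left(-477\right) \frac{1}{404} + 842 \left(- \frac{1}{491}\right) = - \frac{477}{404} - \frac{842}{491} = - \frac{574375}{198364} \approx -2.8956$)
$Z{\left(v \right)} = 4 v^{2}$ ($Z{\left(v \right)} = 2 v 2 v = 4 v^{2}$)
$Q{\left(O \right)} = O^{2}$
$G = -1770962$ ($G = - \frac{\left(858 + 32^{2}\right)^{2}}{2} = - \frac{\left(858 + 1024\right)^{2}}{2} = - \frac{1882^{2}}{2} = \left(- \frac{1}{2}\right) 3541924 = -1770962$)
$G + Z{\left(F \right)} = -1770962 + 4 \left(- \frac{574375}{198364}\right)^{2} = -1770962 + 4 \cdot \frac{329906640625}{39348276496} = -1770962 + \frac{329906640625}{9837069124} = - \frac{17420745703336663}{9837069124}$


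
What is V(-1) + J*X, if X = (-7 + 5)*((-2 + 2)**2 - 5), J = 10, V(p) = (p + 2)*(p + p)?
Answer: 98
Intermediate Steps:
V(p) = 2*p*(2 + p) (V(p) = (2 + p)*(2*p) = 2*p*(2 + p))
X = 10 (X = -2*(0**2 - 5) = -2*(0 - 5) = -2*(-5) = 10)
V(-1) + J*X = 2*(-1)*(2 - 1) + 10*10 = 2*(-1)*1 + 100 = -2 + 100 = 98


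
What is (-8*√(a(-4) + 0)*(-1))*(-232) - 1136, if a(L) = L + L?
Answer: -1136 - 3712*I*√2 ≈ -1136.0 - 5249.6*I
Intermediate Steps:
a(L) = 2*L
(-8*√(a(-4) + 0)*(-1))*(-232) - 1136 = (-8*√(2*(-4) + 0)*(-1))*(-232) - 1136 = (-8*√(-8 + 0)*(-1))*(-232) - 1136 = (-16*I*√2*(-1))*(-232) - 1136 = (16*I*√2)*(-232) - 1136 = -3712*I*√2 - 1136 = -1136 - 3712*I*√2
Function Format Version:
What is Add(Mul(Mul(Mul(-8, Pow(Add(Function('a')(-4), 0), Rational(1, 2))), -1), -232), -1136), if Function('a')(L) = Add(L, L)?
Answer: Add(-1136, Mul(-3712, I, Pow(2, Rational(1, 2)))) ≈ Add(-1136.0, Mul(-5249.6, I))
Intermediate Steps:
Function('a')(L) = Mul(2, L)
Add(Mul(Mul(Mul(-8, Pow(Add(Function('a')(-4), 0), Rational(1, 2))), -1), -232), -1136) = Add(Mul(Mul(Mul(-8, Pow(Add(Mul(2, -4), 0), Rational(1, 2))), -1), -232), -1136) = Add(Mul(Mul(Mul(-8, Pow(Add(-8, 0), Rational(1, 2))), -1), -232), -1136) = Add(Mul(Mul(Mul(-8, Pow(-8, Rational(1, 2))), -1), -232), -1136) = Add(Mul(Mul(Mul(-8, Mul(2, I, Pow(2, Rational(1, 2)))), -1), -232), -1136) = Add(Mul(Mul(Mul(-16, I, Pow(2, Rational(1, 2))), -1), -232), -1136) = Add(Mul(Mul(16, I, Pow(2, Rational(1, 2))), -232), -1136) = Add(Mul(-3712, I, Pow(2, Rational(1, 2))), -1136) = Add(-1136, Mul(-3712, I, Pow(2, Rational(1, 2))))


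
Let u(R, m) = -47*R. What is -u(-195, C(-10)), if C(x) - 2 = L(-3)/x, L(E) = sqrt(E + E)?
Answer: -9165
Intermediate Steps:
L(E) = sqrt(2)*sqrt(E) (L(E) = sqrt(2*E) = sqrt(2)*sqrt(E))
C(x) = 2 + I*sqrt(6)/x (C(x) = 2 + (sqrt(2)*sqrt(-3))/x = 2 + (sqrt(2)*(I*sqrt(3)))/x = 2 + (I*sqrt(6))/x = 2 + I*sqrt(6)/x)
-u(-195, C(-10)) = -(-47)*(-195) = -1*9165 = -9165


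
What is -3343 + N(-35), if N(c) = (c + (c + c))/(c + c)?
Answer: -6683/2 ≈ -3341.5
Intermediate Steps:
N(c) = 3/2 (N(c) = (c + 2*c)/((2*c)) = (3*c)*(1/(2*c)) = 3/2)
-3343 + N(-35) = -3343 + 3/2 = -6683/2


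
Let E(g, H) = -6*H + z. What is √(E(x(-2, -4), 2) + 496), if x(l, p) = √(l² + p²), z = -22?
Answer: √462 ≈ 21.494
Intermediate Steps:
E(g, H) = -22 - 6*H (E(g, H) = -6*H - 22 = -22 - 6*H)
√(E(x(-2, -4), 2) + 496) = √((-22 - 6*2) + 496) = √((-22 - 12) + 496) = √(-34 + 496) = √462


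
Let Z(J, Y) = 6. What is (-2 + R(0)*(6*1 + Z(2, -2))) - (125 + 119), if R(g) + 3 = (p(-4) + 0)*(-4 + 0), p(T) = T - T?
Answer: -282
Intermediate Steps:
p(T) = 0
R(g) = -3 (R(g) = -3 + (0 + 0)*(-4 + 0) = -3 + 0*(-4) = -3 + 0 = -3)
(-2 + R(0)*(6*1 + Z(2, -2))) - (125 + 119) = (-2 - 3*(6*1 + 6)) - (125 + 119) = (-2 - 3*(6 + 6)) - 1*244 = (-2 - 3*12) - 244 = (-2 - 36) - 244 = -38 - 244 = -282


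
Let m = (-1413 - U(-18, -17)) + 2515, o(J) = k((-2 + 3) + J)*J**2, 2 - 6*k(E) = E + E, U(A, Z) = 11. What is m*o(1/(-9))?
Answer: 1091/2187 ≈ 0.49886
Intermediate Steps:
k(E) = 1/3 - E/3 (k(E) = 1/3 - (E + E)/6 = 1/3 - E/3)
o(J) = -J**3/3 (o(J) = (1/3 - ((-2 + 3) + J)/3)*J**2 = (1/3 - (1 + J)/3)*J**2 = (1/3 + (-1/3 - J/3))*J**2 = (-J/3)*J**2 = -J**3/3)
m = 1091 (m = (-1413 - 1*11) + 2515 = (-1413 - 11) + 2515 = -1424 + 2515 = 1091)
m*o(1/(-9)) = 1091*(-(1/(-9))**3/3) = 1091*(-(1*(-1/9))**3/3) = 1091*(-(-1/9)**3/3) = 1091*(-1/3*(-1/729)) = 1091*(1/2187) = 1091/2187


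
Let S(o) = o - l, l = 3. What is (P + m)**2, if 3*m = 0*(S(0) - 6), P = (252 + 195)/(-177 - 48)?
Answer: 22201/5625 ≈ 3.9468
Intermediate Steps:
S(o) = -3 + o (S(o) = o - 1*3 = o - 3 = -3 + o)
P = -149/75 (P = 447/(-225) = 447*(-1/225) = -149/75 ≈ -1.9867)
m = 0 (m = (0*((-3 + 0) - 6))/3 = (0*(-3 - 6))/3 = (0*(-9))/3 = (1/3)*0 = 0)
(P + m)**2 = (-149/75 + 0)**2 = (-149/75)**2 = 22201/5625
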